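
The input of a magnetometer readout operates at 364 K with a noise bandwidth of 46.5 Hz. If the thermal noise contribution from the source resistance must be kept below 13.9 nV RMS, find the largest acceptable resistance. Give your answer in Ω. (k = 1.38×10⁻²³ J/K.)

Johnson–Nyquist: V_n = √(4kTRB) ⇒ R = V_n² / (4kTB)
4kTB = 4 × 1.38×10⁻²³ × 364 × 4.65×10¹ = 9.34×10⁻¹⁹
R = (1.39×10⁻⁸)² / 9.34×10⁻¹⁹ = 2.07×10² Ω = 207 Ω

207 Ω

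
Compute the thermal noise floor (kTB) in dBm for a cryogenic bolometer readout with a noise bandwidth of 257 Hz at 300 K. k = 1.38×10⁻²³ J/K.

P_n = kTB = 1.38×10⁻²³ × 300 × 2.57×10² = 1.06×10⁻¹⁸ W
In dBm: 10 log₁₀(1.06×10⁻¹⁸ / 10⁻³) = −149.7 dBm

−149.7 dBm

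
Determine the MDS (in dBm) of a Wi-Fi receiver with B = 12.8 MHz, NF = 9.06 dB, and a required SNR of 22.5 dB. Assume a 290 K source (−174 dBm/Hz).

Sensitivity = −174 + 10 log₁₀(B) + NF + SNR_min
= −174 + 71.07 + 9.06 + 22.5
= −71.37 dBm → −71.4 dBm

−71.4 dBm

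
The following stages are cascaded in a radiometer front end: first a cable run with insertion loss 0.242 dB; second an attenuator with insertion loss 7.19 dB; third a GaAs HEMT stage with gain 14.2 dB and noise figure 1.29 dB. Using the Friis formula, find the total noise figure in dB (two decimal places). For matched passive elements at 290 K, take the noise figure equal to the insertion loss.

8.72 dB

Convert to linear (a loss of L dB is a gain of −L dB): F_i = 10^(NF_i/10), G_i = 10^(G_i,dB/10)
  Stage 1: F_1 = 10^(0.242/10) = 1.057, G_1 = 10^(−0.242/10) = 0.9458
  Stage 2: F_2 = 10^(7.19/10) = 5.236, G_2 = 10^(−7.19/10) = 0.1910
  Stage 3: F_3 = 10^(1.29/10) = 1.346, G_3 = 10^(14.2/10) = 26.30
Friis cascade:
  F = 1.057 + (5.236 − 1)/0.9458 + (1.346 − 1)/0.1806 = 7.451
NF = 10 log₁₀(7.451) = 8.72 dB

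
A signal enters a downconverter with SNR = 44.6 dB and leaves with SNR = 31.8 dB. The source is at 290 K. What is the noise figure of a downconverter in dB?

NF (dB) = SNR_in(dB) − SNR_out(dB) when the source is at T₀
NF = 44.6 − 31.8 = 12.8 dB

12.8 dB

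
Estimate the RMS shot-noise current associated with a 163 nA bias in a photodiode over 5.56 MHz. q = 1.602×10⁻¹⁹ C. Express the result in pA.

I_n = √(2qI·B)
2qI·B = 2 × 1.602×10⁻¹⁹ × 1.63×10⁻⁷ × 5.56×10⁶ = 2.90×10⁻¹⁹ A²
I_n = √(2.90×10⁻¹⁹) = 5.39×10⁻¹⁰ A = 539 pA

539 pA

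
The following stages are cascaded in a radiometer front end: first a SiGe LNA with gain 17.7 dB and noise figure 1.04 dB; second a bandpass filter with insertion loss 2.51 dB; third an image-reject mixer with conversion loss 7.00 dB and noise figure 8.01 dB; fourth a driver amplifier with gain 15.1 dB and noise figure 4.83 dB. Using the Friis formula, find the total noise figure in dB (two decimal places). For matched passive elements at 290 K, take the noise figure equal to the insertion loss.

Convert to linear (a loss of L dB is a gain of −L dB): F_i = 10^(NF_i/10), G_i = 10^(G_i,dB/10)
  Stage 1: F_1 = 10^(1.04/10) = 1.271, G_1 = 10^(17.7/10) = 58.88
  Stage 2: F_2 = 10^(2.51/10) = 1.782, G_2 = 10^(−2.51/10) = 0.5610
  Stage 3: F_3 = 10^(8.01/10) = 6.324, G_3 = 10^(−7.00/10) = 0.1995
  Stage 4: F_4 = 10^(4.83/10) = 3.041, G_4 = 10^(15.1/10) = 32.36
Friis cascade:
  F = 1.271 + (1.782 − 1)/58.88 + (6.324 − 1)/33.04 + (3.041 − 1)/6.592 = 1.755
NF = 10 log₁₀(1.755) = 2.44 dB

2.44 dB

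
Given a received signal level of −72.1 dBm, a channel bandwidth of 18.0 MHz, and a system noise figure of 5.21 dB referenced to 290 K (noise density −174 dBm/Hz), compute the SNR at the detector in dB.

Noise floor: N = −174 + 10 log₁₀(B) + NF
10 log₁₀(1.80×10⁷) = 72.55 dB
N = −174 + 72.55 + 5.21 = −96.24 dBm
SNR = P_sig − N = −72.1 − (−96.24) = 24.14 dB → 24.1 dB

24.1 dB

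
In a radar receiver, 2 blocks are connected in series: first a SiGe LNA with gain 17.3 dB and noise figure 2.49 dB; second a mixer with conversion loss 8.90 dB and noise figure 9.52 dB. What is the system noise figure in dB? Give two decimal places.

2.84 dB

Convert to linear (a loss of L dB is a gain of −L dB): F_i = 10^(NF_i/10), G_i = 10^(G_i,dB/10)
  Stage 1: F_1 = 10^(2.49/10) = 1.774, G_1 = 10^(17.3/10) = 53.70
  Stage 2: F_2 = 10^(9.52/10) = 8.954, G_2 = 10^(−8.90/10) = 0.1288
Friis cascade:
  F = 1.774 + (8.954 − 1)/53.70 = 1.922
NF = 10 log₁₀(1.922) = 2.84 dB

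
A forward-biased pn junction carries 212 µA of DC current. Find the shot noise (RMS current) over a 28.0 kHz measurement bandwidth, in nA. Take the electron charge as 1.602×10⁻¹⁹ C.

I_n = √(2qI·B)
2qI·B = 2 × 1.602×10⁻¹⁹ × 2.12×10⁻⁴ × 2.80×10⁴ = 1.90×10⁻¹⁸ A²
I_n = √(1.90×10⁻¹⁸) = 1.38×10⁻⁹ A = 1.38 nA

1.38 nA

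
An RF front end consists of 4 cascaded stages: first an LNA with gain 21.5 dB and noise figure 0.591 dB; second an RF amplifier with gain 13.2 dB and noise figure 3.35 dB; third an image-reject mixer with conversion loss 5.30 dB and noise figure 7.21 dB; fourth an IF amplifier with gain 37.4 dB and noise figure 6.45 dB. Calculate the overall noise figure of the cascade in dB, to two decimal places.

0.64 dB

Convert to linear (a loss of L dB is a gain of −L dB): F_i = 10^(NF_i/10), G_i = 10^(G_i,dB/10)
  Stage 1: F_1 = 10^(0.591/10) = 1.146, G_1 = 10^(21.5/10) = 141.3
  Stage 2: F_2 = 10^(3.35/10) = 2.163, G_2 = 10^(13.2/10) = 20.89
  Stage 3: F_3 = 10^(7.21/10) = 5.260, G_3 = 10^(−5.30/10) = 0.2951
  Stage 4: F_4 = 10^(6.45/10) = 4.416, G_4 = 10^(37.4/10) = 5495
Friis cascade:
  F = 1.146 + (2.163 − 1)/141.3 + (5.260 − 1)/2951 + (4.416 − 1)/871.0 = 1.159
NF = 10 log₁₀(1.159) = 0.64 dB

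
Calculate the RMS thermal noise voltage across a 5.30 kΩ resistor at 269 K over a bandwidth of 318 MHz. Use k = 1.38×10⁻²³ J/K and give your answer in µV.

158 µV

V_n = √(4kTRB)
4kTRB = 4 × 1.38×10⁻²³ × 269 × 5.30×10³ × 3.18×10⁸ = 2.50×10⁻⁸ V²
V_n = √(2.50×10⁻⁸) = 1.58×10⁻⁴ V = 158 µV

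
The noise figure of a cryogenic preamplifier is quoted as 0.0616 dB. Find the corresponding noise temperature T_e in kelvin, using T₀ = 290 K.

4.14 K

F = 10^(0.0616/10) = 1.01428
T_e = (F − 1)·T₀ = (1.01428 − 1) × 290 = 4.14 K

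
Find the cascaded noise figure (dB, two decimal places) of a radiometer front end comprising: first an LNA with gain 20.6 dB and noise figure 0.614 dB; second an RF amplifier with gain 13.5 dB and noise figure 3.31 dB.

Convert to linear (a loss of L dB is a gain of −L dB): F_i = 10^(NF_i/10), G_i = 10^(G_i,dB/10)
  Stage 1: F_1 = 10^(0.614/10) = 1.152, G_1 = 10^(20.6/10) = 114.8
  Stage 2: F_2 = 10^(3.31/10) = 2.143, G_2 = 10^(13.5/10) = 22.39
Friis cascade:
  F = 1.152 + (2.143 − 1)/114.8 = 1.162
NF = 10 log₁₀(1.162) = 0.65 dB

0.65 dB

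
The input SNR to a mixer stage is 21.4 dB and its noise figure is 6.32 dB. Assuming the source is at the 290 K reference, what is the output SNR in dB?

15.08 dB

By definition F = SNR_in/SNR_out, so in dB: SNR_out = SNR_in − NF
SNR_out = 21.4 − 6.32 = 15.08 dB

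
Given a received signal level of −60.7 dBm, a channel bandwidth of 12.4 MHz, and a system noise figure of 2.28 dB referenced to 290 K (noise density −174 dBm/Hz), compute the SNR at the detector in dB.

Noise floor: N = −174 + 10 log₁₀(B) + NF
10 log₁₀(1.24×10⁷) = 70.93 dB
N = −174 + 70.93 + 2.28 = −100.79 dBm
SNR = P_sig − N = −60.7 − (−100.79) = 40.09 dB → 40.1 dB

40.1 dB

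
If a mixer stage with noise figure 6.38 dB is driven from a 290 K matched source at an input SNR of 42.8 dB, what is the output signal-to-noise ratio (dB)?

36.42 dB

By definition F = SNR_in/SNR_out, so in dB: SNR_out = SNR_in − NF
SNR_out = 42.8 − 6.38 = 36.42 dB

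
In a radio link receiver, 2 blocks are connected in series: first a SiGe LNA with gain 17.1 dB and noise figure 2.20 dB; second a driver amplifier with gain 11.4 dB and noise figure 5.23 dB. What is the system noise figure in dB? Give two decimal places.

Convert to linear (a loss of L dB is a gain of −L dB): F_i = 10^(NF_i/10), G_i = 10^(G_i,dB/10)
  Stage 1: F_1 = 10^(2.20/10) = 1.660, G_1 = 10^(17.1/10) = 51.29
  Stage 2: F_2 = 10^(5.23/10) = 3.334, G_2 = 10^(11.4/10) = 13.80
Friis cascade:
  F = 1.660 + (3.334 − 1)/51.29 = 1.705
NF = 10 log₁₀(1.705) = 2.32 dB

2.32 dB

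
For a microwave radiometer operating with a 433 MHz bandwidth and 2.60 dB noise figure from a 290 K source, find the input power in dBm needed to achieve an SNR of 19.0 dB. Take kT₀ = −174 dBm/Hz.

Sensitivity = −174 + 10 log₁₀(B) + NF + SNR_min
= −174 + 86.36 + 2.60 + 19.0
= −66.04 dBm → −66.0 dBm

−66.0 dBm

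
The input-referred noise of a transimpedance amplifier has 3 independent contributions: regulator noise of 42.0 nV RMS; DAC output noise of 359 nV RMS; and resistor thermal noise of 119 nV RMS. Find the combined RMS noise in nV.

Uncorrelated sources add in power (mean-square): V_tot = √(ΣV_i²)
V_tot = √[(4.20×10⁻⁸)² + (3.59×10⁻⁷)² + (1.19×10⁻⁷)²] = 3.81×10⁻⁷ V = 381 nV

381 nV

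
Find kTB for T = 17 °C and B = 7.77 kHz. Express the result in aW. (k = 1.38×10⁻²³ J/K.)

31.1 aW

T = 17 °C + 273.15 = 290.15 K
P_n = kTB = 1.38×10⁻²³ × 290.15 × 7.77×10³ = 3.11×10⁻¹⁷ W = 31.1 aW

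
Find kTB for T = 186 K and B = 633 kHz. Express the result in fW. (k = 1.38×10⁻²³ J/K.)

1.62 fW

P_n = kTB = 1.38×10⁻²³ × 186 × 6.33×10⁵ = 1.62×10⁻¹⁵ W = 1.62 fW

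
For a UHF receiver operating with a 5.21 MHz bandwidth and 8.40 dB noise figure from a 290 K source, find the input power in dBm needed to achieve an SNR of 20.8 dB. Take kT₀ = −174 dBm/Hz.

Sensitivity = −174 + 10 log₁₀(B) + NF + SNR_min
= −174 + 67.17 + 8.40 + 20.8
= −77.63 dBm → −77.6 dBm

−77.6 dBm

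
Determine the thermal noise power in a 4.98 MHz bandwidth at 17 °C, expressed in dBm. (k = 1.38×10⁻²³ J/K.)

T = 17 °C + 273.15 = 290.15 K
P_n = kTB = 1.38×10⁻²³ × 290.15 × 4.98×10⁶ = 1.99×10⁻¹⁴ W
In dBm: 10 log₁₀(1.99×10⁻¹⁴ / 10⁻³) = −107.0 dBm

−107.0 dBm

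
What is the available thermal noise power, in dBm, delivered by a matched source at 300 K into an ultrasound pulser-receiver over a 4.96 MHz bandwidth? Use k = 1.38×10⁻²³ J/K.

P_n = kTB = 1.38×10⁻²³ × 300 × 4.96×10⁶ = 2.05×10⁻¹⁴ W
In dBm: 10 log₁₀(2.05×10⁻¹⁴ / 10⁻³) = −106.9 dBm

−106.9 dBm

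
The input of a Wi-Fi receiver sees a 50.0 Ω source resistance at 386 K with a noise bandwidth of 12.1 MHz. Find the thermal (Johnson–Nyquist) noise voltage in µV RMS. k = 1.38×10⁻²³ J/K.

V_n = √(4kTRB)
4kTRB = 4 × 1.38×10⁻²³ × 386 × 5.00×10¹ × 1.21×10⁷ = 1.29×10⁻¹¹ V²
V_n = √(1.29×10⁻¹¹) = 3.59×10⁻⁶ V = 3.59 µV

3.59 µV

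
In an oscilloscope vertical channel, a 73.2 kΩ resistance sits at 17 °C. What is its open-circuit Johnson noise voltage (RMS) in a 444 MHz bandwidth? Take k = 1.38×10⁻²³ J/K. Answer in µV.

T = 17 °C + 273.15 = 290.15 K
V_n = √(4kTRB)
4kTRB = 4 × 1.38×10⁻²³ × 290.15 × 7.32×10⁴ × 4.44×10⁸ = 5.21×10⁻⁷ V²
V_n = √(5.21×10⁻⁷) = 7.21×10⁻⁴ V = 721 µV

721 µV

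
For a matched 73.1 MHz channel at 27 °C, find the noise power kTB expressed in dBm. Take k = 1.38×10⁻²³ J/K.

T = 27 °C + 273.15 = 300.15 K
P_n = kTB = 1.38×10⁻²³ × 300.15 × 7.31×10⁷ = 3.03×10⁻¹³ W
In dBm: 10 log₁₀(3.03×10⁻¹³ / 10⁻³) = −95.2 dBm

−95.2 dBm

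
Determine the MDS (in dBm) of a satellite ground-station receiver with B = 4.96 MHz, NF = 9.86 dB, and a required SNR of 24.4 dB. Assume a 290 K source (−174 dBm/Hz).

Sensitivity = −174 + 10 log₁₀(B) + NF + SNR_min
= −174 + 66.95 + 9.86 + 24.4
= −72.79 dBm → −72.8 dBm

−72.8 dBm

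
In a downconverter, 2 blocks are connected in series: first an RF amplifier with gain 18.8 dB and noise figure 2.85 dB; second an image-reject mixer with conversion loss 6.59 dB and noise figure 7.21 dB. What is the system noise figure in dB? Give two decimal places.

2.97 dB

Convert to linear (a loss of L dB is a gain of −L dB): F_i = 10^(NF_i/10), G_i = 10^(G_i,dB/10)
  Stage 1: F_1 = 10^(2.85/10) = 1.928, G_1 = 10^(18.8/10) = 75.86
  Stage 2: F_2 = 10^(7.21/10) = 5.260, G_2 = 10^(−6.59/10) = 0.2193
Friis cascade:
  F = 1.928 + (5.260 − 1)/75.86 = 1.984
NF = 10 log₁₀(1.984) = 2.97 dB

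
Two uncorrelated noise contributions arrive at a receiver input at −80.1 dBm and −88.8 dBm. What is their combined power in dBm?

−79.6 dBm

Convert to linear, add, convert back:
P₁ = 9.77×10⁻¹² W, P₂ = 1.32×10⁻¹² W
P_tot = 1.11×10⁻¹¹ W → 10 log₁₀(P_tot / 10⁻³) = −79.6 dBm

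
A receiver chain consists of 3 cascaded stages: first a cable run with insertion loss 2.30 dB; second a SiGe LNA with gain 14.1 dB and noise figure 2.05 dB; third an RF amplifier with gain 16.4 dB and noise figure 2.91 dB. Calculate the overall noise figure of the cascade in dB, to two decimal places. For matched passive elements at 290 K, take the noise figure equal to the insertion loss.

4.45 dB

Convert to linear (a loss of L dB is a gain of −L dB): F_i = 10^(NF_i/10), G_i = 10^(G_i,dB/10)
  Stage 1: F_1 = 10^(2.30/10) = 1.698, G_1 = 10^(−2.30/10) = 0.5888
  Stage 2: F_2 = 10^(2.05/10) = 1.603, G_2 = 10^(14.1/10) = 25.70
  Stage 3: F_3 = 10^(2.91/10) = 1.954, G_3 = 10^(16.4/10) = 43.65
Friis cascade:
  F = 1.698 + (1.603 − 1)/0.5888 + (1.954 − 1)/15.14 = 2.786
NF = 10 log₁₀(2.786) = 4.45 dB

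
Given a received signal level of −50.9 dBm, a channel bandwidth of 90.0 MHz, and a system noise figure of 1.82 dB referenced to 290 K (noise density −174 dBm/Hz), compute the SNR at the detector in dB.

41.7 dB

Noise floor: N = −174 + 10 log₁₀(B) + NF
10 log₁₀(9.00×10⁷) = 79.54 dB
N = −174 + 79.54 + 1.82 = −92.64 dBm
SNR = P_sig − N = −50.9 − (−92.64) = 41.74 dB → 41.7 dB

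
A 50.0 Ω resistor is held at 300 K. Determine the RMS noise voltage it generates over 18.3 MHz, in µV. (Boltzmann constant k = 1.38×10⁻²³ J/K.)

V_n = √(4kTRB)
4kTRB = 4 × 1.38×10⁻²³ × 300 × 5.00×10¹ × 1.83×10⁷ = 1.52×10⁻¹¹ V²
V_n = √(1.52×10⁻¹¹) = 3.89×10⁻⁶ V = 3.89 µV

3.89 µV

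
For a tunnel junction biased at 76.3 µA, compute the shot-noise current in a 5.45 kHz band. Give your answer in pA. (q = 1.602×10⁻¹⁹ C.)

I_n = √(2qI·B)
2qI·B = 2 × 1.602×10⁻¹⁹ × 7.63×10⁻⁵ × 5.45×10³ = 1.33×10⁻¹⁹ A²
I_n = √(1.33×10⁻¹⁹) = 3.65×10⁻¹⁰ A = 365 pA

365 pA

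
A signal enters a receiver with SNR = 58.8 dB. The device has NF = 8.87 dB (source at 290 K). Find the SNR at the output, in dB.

49.93 dB

By definition F = SNR_in/SNR_out, so in dB: SNR_out = SNR_in − NF
SNR_out = 58.8 − 8.87 = 49.93 dB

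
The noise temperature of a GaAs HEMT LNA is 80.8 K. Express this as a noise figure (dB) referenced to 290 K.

1.07 dB

F = 1 + T_e/T₀ = 1 + 80.8/290 = 1.27862
NF = 10 log₁₀(1.27862) = 1.07 dB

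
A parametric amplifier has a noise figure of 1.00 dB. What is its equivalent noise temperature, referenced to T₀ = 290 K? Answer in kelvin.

75.1 K

F = 10^(1.00/10) = 1.25893
T_e = (F − 1)·T₀ = (1.25893 − 1) × 290 = 75.1 K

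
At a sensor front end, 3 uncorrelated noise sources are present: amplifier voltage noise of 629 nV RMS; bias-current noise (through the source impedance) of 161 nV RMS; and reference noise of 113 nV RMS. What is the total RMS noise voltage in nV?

659 nV

Uncorrelated sources add in power (mean-square): V_tot = √(ΣV_i²)
V_tot = √[(6.29×10⁻⁷)² + (1.61×10⁻⁷)² + (1.13×10⁻⁷)²] = 6.59×10⁻⁷ V = 659 nV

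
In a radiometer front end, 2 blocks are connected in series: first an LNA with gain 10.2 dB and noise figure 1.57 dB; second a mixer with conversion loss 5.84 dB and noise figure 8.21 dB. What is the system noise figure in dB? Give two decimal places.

Convert to linear (a loss of L dB is a gain of −L dB): F_i = 10^(NF_i/10), G_i = 10^(G_i,dB/10)
  Stage 1: F_1 = 10^(1.57/10) = 1.435, G_1 = 10^(10.2/10) = 10.47
  Stage 2: F_2 = 10^(8.21/10) = 6.622, G_2 = 10^(−5.84/10) = 0.2606
Friis cascade:
  F = 1.435 + (6.622 − 1)/10.47 = 1.972
NF = 10 log₁₀(1.972) = 2.95 dB

2.95 dB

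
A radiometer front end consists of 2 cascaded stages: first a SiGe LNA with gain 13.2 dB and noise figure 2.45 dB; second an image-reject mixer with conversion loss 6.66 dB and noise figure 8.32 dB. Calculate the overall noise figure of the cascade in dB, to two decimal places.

3.09 dB

Convert to linear (a loss of L dB is a gain of −L dB): F_i = 10^(NF_i/10), G_i = 10^(G_i,dB/10)
  Stage 1: F_1 = 10^(2.45/10) = 1.758, G_1 = 10^(13.2/10) = 20.89
  Stage 2: F_2 = 10^(8.32/10) = 6.792, G_2 = 10^(−6.66/10) = 0.2158
Friis cascade:
  F = 1.758 + (6.792 − 1)/20.89 = 2.035
NF = 10 log₁₀(2.035) = 3.09 dB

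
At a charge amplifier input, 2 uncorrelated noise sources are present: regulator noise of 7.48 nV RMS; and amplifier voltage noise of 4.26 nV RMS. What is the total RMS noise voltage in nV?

8.61 nV

Uncorrelated sources add in power (mean-square): V_tot = √(ΣV_i²)
V_tot = √[(7.48×10⁻⁹)² + (4.26×10⁻⁹)²] = 8.61×10⁻⁹ V = 8.61 nV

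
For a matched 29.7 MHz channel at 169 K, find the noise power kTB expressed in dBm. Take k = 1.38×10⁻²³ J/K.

P_n = kTB = 1.38×10⁻²³ × 169 × 2.97×10⁷ = 6.93×10⁻¹⁴ W
In dBm: 10 log₁₀(6.93×10⁻¹⁴ / 10⁻³) = −101.6 dBm

−101.6 dBm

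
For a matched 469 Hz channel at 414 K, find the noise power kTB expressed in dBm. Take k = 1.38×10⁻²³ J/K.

−145.7 dBm

P_n = kTB = 1.38×10⁻²³ × 414 × 4.69×10² = 2.68×10⁻¹⁸ W
In dBm: 10 log₁₀(2.68×10⁻¹⁸ / 10⁻³) = −145.7 dBm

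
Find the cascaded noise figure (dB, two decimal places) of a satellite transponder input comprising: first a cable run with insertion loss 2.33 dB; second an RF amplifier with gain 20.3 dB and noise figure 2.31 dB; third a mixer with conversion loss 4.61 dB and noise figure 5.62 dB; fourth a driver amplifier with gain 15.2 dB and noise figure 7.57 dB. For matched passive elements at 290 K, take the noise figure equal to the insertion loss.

Convert to linear (a loss of L dB is a gain of −L dB): F_i = 10^(NF_i/10), G_i = 10^(G_i,dB/10)
  Stage 1: F_1 = 10^(2.33/10) = 1.710, G_1 = 10^(−2.33/10) = 0.5848
  Stage 2: F_2 = 10^(2.31/10) = 1.702, G_2 = 10^(20.3/10) = 107.2
  Stage 3: F_3 = 10^(5.62/10) = 3.648, G_3 = 10^(−4.61/10) = 0.3459
  Stage 4: F_4 = 10^(7.57/10) = 5.715, G_4 = 10^(15.2/10) = 33.11
Friis cascade:
  F = 1.710 + (1.702 − 1)/0.5848 + (3.648 − 1)/62.66 + (5.715 − 1)/21.68 = 3.170
NF = 10 log₁₀(3.170) = 5.01 dB

5.01 dB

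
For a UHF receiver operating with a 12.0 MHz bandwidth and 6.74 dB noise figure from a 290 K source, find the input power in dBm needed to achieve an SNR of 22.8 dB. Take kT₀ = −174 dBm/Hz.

Sensitivity = −174 + 10 log₁₀(B) + NF + SNR_min
= −174 + 70.79 + 6.74 + 22.8
= −73.67 dBm → −73.7 dBm

−73.7 dBm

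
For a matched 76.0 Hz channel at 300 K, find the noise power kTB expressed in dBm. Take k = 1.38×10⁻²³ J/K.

P_n = kTB = 1.38×10⁻²³ × 300 × 7.60×10¹ = 3.15×10⁻¹⁹ W
In dBm: 10 log₁₀(3.15×10⁻¹⁹ / 10⁻³) = −155.0 dBm

−155.0 dBm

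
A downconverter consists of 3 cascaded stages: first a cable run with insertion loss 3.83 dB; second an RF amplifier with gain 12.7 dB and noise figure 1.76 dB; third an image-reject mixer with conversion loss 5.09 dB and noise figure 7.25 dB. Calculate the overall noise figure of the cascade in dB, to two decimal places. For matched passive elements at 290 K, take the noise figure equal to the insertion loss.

Convert to linear (a loss of L dB is a gain of −L dB): F_i = 10^(NF_i/10), G_i = 10^(G_i,dB/10)
  Stage 1: F_1 = 10^(3.83/10) = 2.415, G_1 = 10^(−3.83/10) = 0.4140
  Stage 2: F_2 = 10^(1.76/10) = 1.500, G_2 = 10^(12.7/10) = 18.62
  Stage 3: F_3 = 10^(7.25/10) = 5.309, G_3 = 10^(−5.09/10) = 0.3097
Friis cascade:
  F = 2.415 + (1.500 − 1)/0.4140 + (5.309 − 1)/7.709 = 4.181
NF = 10 log₁₀(4.181) = 6.21 dB

6.21 dB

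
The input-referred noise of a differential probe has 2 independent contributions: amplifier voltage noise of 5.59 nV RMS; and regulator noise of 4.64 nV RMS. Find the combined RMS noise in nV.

7.26 nV

Uncorrelated sources add in power (mean-square): V_tot = √(ΣV_i²)
V_tot = √[(5.59×10⁻⁹)² + (4.64×10⁻⁹)²] = 7.26×10⁻⁹ V = 7.26 nV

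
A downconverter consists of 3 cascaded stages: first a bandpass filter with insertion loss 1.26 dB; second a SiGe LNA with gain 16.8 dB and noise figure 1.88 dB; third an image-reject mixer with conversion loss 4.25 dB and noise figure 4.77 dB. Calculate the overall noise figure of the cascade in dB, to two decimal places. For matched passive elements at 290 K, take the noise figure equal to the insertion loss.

Convert to linear (a loss of L dB is a gain of −L dB): F_i = 10^(NF_i/10), G_i = 10^(G_i,dB/10)
  Stage 1: F_1 = 10^(1.26/10) = 1.337, G_1 = 10^(−1.26/10) = 0.7482
  Stage 2: F_2 = 10^(1.88/10) = 1.542, G_2 = 10^(16.8/10) = 47.86
  Stage 3: F_3 = 10^(4.77/10) = 2.999, G_3 = 10^(−4.25/10) = 0.3758
Friis cascade:
  F = 1.337 + (1.542 − 1)/0.7482 + (2.999 − 1)/35.81 = 2.116
NF = 10 log₁₀(2.116) = 3.26 dB

3.26 dB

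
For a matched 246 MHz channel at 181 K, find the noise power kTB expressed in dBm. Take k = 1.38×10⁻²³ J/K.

−92.1 dBm

P_n = kTB = 1.38×10⁻²³ × 181 × 2.46×10⁸ = 6.14×10⁻¹³ W
In dBm: 10 log₁₀(6.14×10⁻¹³ / 10⁻³) = −92.1 dBm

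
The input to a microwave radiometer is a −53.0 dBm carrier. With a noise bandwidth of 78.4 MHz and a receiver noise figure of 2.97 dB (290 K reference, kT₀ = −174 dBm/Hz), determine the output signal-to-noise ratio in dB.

Noise floor: N = −174 + 10 log₁₀(B) + NF
10 log₁₀(7.84×10⁷) = 78.94 dB
N = −174 + 78.94 + 2.97 = −92.09 dBm
SNR = P_sig − N = −53.0 − (−92.09) = 39.09 dB → 39.1 dB

39.1 dB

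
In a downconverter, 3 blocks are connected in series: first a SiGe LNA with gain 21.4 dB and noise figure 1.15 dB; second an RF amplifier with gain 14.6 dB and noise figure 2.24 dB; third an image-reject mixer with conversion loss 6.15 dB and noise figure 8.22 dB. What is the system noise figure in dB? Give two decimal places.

1.17 dB

Convert to linear (a loss of L dB is a gain of −L dB): F_i = 10^(NF_i/10), G_i = 10^(G_i,dB/10)
  Stage 1: F_1 = 10^(1.15/10) = 1.303, G_1 = 10^(21.4/10) = 138.0
  Stage 2: F_2 = 10^(2.24/10) = 1.675, G_2 = 10^(14.6/10) = 28.84
  Stage 3: F_3 = 10^(8.22/10) = 6.637, G_3 = 10^(−6.15/10) = 0.2427
Friis cascade:
  F = 1.303 + (1.675 − 1)/138.0 + (6.637 − 1)/3981 = 1.309
NF = 10 log₁₀(1.309) = 1.17 dB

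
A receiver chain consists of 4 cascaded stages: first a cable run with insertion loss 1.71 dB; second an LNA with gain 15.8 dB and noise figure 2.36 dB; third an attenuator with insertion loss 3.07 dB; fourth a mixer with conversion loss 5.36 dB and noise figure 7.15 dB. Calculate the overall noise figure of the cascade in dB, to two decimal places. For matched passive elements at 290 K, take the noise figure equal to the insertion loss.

Convert to linear (a loss of L dB is a gain of −L dB): F_i = 10^(NF_i/10), G_i = 10^(G_i,dB/10)
  Stage 1: F_1 = 10^(1.71/10) = 1.483, G_1 = 10^(−1.71/10) = 0.6745
  Stage 2: F_2 = 10^(2.36/10) = 1.722, G_2 = 10^(15.8/10) = 38.02
  Stage 3: F_3 = 10^(3.07/10) = 2.028, G_3 = 10^(−3.07/10) = 0.4932
  Stage 4: F_4 = 10^(7.15/10) = 5.188, G_4 = 10^(−5.36/10) = 0.2911
Friis cascade:
  F = 1.483 + (1.722 − 1)/0.6745 + (2.028 − 1)/25.64 + (5.188 − 1)/12.65 = 2.924
NF = 10 log₁₀(2.924) = 4.66 dB

4.66 dB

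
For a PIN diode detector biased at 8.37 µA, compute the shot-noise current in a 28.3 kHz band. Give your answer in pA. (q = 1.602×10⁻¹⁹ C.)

275 pA

I_n = √(2qI·B)
2qI·B = 2 × 1.602×10⁻¹⁹ × 8.37×10⁻⁶ × 2.83×10⁴ = 7.59×10⁻²⁰ A²
I_n = √(7.59×10⁻²⁰) = 2.75×10⁻¹⁰ A = 275 pA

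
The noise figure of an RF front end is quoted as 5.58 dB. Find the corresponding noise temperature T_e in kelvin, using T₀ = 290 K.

758 K

F = 10^(5.58/10) = 3.6141
T_e = (F − 1)·T₀ = (3.6141 − 1) × 290 = 758 K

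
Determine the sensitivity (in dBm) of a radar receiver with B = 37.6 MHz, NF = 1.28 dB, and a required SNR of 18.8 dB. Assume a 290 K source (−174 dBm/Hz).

−78.2 dBm

Sensitivity = −174 + 10 log₁₀(B) + NF + SNR_min
= −174 + 75.75 + 1.28 + 18.8
= −78.17 dBm → −78.2 dBm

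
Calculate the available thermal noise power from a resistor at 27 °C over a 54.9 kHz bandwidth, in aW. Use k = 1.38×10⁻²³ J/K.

227 aW

T = 27 °C + 273.15 = 300.15 K
P_n = kTB = 1.38×10⁻²³ × 300.15 × 5.49×10⁴ = 2.27×10⁻¹⁶ W = 227 aW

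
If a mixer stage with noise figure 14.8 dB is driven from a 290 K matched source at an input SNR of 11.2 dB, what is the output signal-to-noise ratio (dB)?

−3.6 dB

By definition F = SNR_in/SNR_out, so in dB: SNR_out = SNR_in − NF
SNR_out = 11.2 − 14.8 = −3.6 dB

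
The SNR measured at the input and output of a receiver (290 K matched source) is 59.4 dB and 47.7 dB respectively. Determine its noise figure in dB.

11.7 dB

NF (dB) = SNR_in(dB) − SNR_out(dB) when the source is at T₀
NF = 59.4 − 47.7 = 11.7 dB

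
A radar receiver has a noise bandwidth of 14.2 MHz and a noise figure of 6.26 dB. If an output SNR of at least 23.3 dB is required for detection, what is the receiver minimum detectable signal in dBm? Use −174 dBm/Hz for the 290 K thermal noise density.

−72.9 dBm

Sensitivity = −174 + 10 log₁₀(B) + NF + SNR_min
= −174 + 71.52 + 6.26 + 23.3
= −72.92 dBm → −72.9 dBm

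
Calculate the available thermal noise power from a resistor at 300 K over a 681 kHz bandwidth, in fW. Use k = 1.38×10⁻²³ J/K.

2.82 fW

P_n = kTB = 1.38×10⁻²³ × 300 × 6.81×10⁵ = 2.82×10⁻¹⁵ W = 2.82 fW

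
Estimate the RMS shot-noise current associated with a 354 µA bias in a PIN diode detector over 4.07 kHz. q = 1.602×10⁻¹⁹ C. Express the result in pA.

679 pA

I_n = √(2qI·B)
2qI·B = 2 × 1.602×10⁻¹⁹ × 3.54×10⁻⁴ × 4.07×10³ = 4.62×10⁻¹⁹ A²
I_n = √(4.62×10⁻¹⁹) = 6.79×10⁻¹⁰ A = 679 pA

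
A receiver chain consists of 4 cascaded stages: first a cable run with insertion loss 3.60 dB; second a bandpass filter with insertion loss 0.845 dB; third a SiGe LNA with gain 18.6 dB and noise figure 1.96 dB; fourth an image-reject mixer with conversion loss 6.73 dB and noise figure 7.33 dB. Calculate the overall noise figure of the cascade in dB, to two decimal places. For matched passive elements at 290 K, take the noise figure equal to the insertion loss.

Convert to linear (a loss of L dB is a gain of −L dB): F_i = 10^(NF_i/10), G_i = 10^(G_i,dB/10)
  Stage 1: F_1 = 10^(3.60/10) = 2.291, G_1 = 10^(−3.60/10) = 0.4365
  Stage 2: F_2 = 10^(0.845/10) = 1.215, G_2 = 10^(−0.845/10) = 0.8232
  Stage 3: F_3 = 10^(1.96/10) = 1.570, G_3 = 10^(18.6/10) = 72.44
  Stage 4: F_4 = 10^(7.33/10) = 5.408, G_4 = 10^(−6.73/10) = 0.2123
Friis cascade:
  F = 2.291 + (1.215 − 1)/0.4365 + (1.570 − 1)/0.3593 + (5.408 − 1)/26.03 = 4.540
NF = 10 log₁₀(4.540) = 6.57 dB

6.57 dB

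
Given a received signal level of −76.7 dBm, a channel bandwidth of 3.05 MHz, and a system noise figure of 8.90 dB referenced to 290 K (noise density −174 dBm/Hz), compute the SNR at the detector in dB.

23.6 dB

Noise floor: N = −174 + 10 log₁₀(B) + NF
10 log₁₀(3.05×10⁶) = 64.84 dB
N = −174 + 64.84 + 8.90 = −100.26 dBm
SNR = P_sig − N = −76.7 − (−100.26) = 23.56 dB → 23.6 dB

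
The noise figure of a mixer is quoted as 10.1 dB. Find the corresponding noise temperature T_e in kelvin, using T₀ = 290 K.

2678 K

F = 10^(10.1/10) = 10.2329
T_e = (F − 1)·T₀ = (10.2329 − 1) × 290 = 2678 K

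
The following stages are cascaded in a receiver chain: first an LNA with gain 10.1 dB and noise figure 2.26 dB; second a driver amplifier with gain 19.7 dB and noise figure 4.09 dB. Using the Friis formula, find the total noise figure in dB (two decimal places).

Convert to linear (a loss of L dB is a gain of −L dB): F_i = 10^(NF_i/10), G_i = 10^(G_i,dB/10)
  Stage 1: F_1 = 10^(2.26/10) = 1.683, G_1 = 10^(10.1/10) = 10.23
  Stage 2: F_2 = 10^(4.09/10) = 2.564, G_2 = 10^(19.7/10) = 93.33
Friis cascade:
  F = 1.683 + (2.564 − 1)/10.23 = 1.836
NF = 10 log₁₀(1.836) = 2.64 dB

2.64 dB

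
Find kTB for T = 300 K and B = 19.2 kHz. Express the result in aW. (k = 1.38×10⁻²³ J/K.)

P_n = kTB = 1.38×10⁻²³ × 300 × 1.92×10⁴ = 7.95×10⁻¹⁷ W = 79.5 aW

79.5 aW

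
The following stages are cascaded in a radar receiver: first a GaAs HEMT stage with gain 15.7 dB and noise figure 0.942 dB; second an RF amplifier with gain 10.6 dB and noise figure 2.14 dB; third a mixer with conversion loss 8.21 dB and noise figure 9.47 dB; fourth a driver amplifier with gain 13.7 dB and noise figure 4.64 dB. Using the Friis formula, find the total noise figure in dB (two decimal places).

1.16 dB

Convert to linear (a loss of L dB is a gain of −L dB): F_i = 10^(NF_i/10), G_i = 10^(G_i,dB/10)
  Stage 1: F_1 = 10^(0.942/10) = 1.242, G_1 = 10^(15.7/10) = 37.15
  Stage 2: F_2 = 10^(2.14/10) = 1.637, G_2 = 10^(10.6/10) = 11.48
  Stage 3: F_3 = 10^(9.47/10) = 8.851, G_3 = 10^(−8.21/10) = 0.1510
  Stage 4: F_4 = 10^(4.64/10) = 2.911, G_4 = 10^(13.7/10) = 23.44
Friis cascade:
  F = 1.242 + (1.637 − 1)/37.15 + (8.851 − 1)/426.6 + (2.911 − 1)/64.42 = 1.307
NF = 10 log₁₀(1.307) = 1.16 dB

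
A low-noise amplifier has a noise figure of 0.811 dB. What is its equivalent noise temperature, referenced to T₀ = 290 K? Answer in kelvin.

F = 10^(0.811/10) = 1.20531
T_e = (F − 1)·T₀ = (1.20531 − 1) × 290 = 59.5 K

59.5 K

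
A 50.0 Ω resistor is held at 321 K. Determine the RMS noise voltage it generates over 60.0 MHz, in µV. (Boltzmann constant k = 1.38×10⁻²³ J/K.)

V_n = √(4kTRB)
4kTRB = 4 × 1.38×10⁻²³ × 321 × 5.00×10¹ × 6.00×10⁷ = 5.32×10⁻¹¹ V²
V_n = √(5.32×10⁻¹¹) = 7.29×10⁻⁶ V = 7.29 µV

7.29 µV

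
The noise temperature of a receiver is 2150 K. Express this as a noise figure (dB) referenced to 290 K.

F = 1 + T_e/T₀ = 1 + 2150/290 = 8.41379
NF = 10 log₁₀(8.41379) = 9.25 dB

9.25 dB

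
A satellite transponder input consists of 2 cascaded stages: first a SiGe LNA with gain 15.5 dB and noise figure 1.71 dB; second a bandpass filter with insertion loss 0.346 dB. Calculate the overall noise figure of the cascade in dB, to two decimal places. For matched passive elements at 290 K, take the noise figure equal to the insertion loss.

1.72 dB

Convert to linear (a loss of L dB is a gain of −L dB): F_i = 10^(NF_i/10), G_i = 10^(G_i,dB/10)
  Stage 1: F_1 = 10^(1.71/10) = 1.483, G_1 = 10^(15.5/10) = 35.48
  Stage 2: F_2 = 10^(0.346/10) = 1.083, G_2 = 10^(−0.346/10) = 0.9234
Friis cascade:
  F = 1.483 + (1.083 − 1)/35.48 = 1.485
NF = 10 log₁₀(1.485) = 1.72 dB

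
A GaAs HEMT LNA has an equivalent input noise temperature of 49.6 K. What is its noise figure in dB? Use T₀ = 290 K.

F = 1 + T_e/T₀ = 1 + 49.6/290 = 1.17103
NF = 10 log₁₀(1.17103) = 0.686 dB

0.686 dB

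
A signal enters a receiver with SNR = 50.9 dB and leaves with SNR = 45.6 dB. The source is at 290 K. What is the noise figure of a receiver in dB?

5.3 dB

NF (dB) = SNR_in(dB) − SNR_out(dB) when the source is at T₀
NF = 50.9 − 45.6 = 5.3 dB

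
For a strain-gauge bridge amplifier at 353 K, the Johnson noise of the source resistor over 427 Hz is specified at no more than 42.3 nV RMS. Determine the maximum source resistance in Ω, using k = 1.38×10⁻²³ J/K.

215 Ω

Johnson–Nyquist: V_n = √(4kTRB) ⇒ R = V_n² / (4kTB)
4kTB = 4 × 1.38×10⁻²³ × 353 × 4.27×10² = 8.32×10⁻¹⁸
R = (4.23×10⁻⁸)² / 8.32×10⁻¹⁸ = 2.15×10² Ω = 215 Ω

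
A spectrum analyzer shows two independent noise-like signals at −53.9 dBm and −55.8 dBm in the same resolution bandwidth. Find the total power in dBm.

Convert to linear, add, convert back:
P₁ = 4.07×10⁻⁹ W, P₂ = 2.63×10⁻⁹ W
P_tot = 6.70×10⁻⁹ W → 10 log₁₀(P_tot / 10⁻³) = −51.7 dBm

−51.7 dBm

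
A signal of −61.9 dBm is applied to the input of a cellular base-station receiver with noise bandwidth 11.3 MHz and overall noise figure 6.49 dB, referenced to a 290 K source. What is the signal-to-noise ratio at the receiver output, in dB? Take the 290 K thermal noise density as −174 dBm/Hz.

35.1 dB

Noise floor: N = −174 + 10 log₁₀(B) + NF
10 log₁₀(1.13×10⁷) = 70.53 dB
N = −174 + 70.53 + 6.49 = −96.98 dBm
SNR = P_sig − N = −61.9 − (−96.98) = 35.08 dB → 35.1 dB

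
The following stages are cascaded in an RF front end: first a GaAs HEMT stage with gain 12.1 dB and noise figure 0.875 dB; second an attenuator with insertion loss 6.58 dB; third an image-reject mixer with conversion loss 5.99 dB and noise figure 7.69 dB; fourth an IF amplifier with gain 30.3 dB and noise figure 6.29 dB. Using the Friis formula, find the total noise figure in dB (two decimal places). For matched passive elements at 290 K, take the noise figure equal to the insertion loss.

8.09 dB

Convert to linear (a loss of L dB is a gain of −L dB): F_i = 10^(NF_i/10), G_i = 10^(G_i,dB/10)
  Stage 1: F_1 = 10^(0.875/10) = 1.223, G_1 = 10^(12.1/10) = 16.22
  Stage 2: F_2 = 10^(6.58/10) = 4.550, G_2 = 10^(−6.58/10) = 0.2198
  Stage 3: F_3 = 10^(7.69/10) = 5.875, G_3 = 10^(−5.99/10) = 0.2518
  Stage 4: F_4 = 10^(6.29/10) = 4.256, G_4 = 10^(30.3/10) = 1072
Friis cascade:
  F = 1.223 + (4.550 − 1)/16.22 + (5.875 − 1)/3.565 + (4.256 − 1)/0.8974 = 6.438
NF = 10 log₁₀(6.438) = 8.09 dB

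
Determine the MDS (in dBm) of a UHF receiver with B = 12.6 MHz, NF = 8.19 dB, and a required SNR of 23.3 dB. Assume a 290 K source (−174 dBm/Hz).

−71.5 dBm

Sensitivity = −174 + 10 log₁₀(B) + NF + SNR_min
= −174 + 71 + 8.19 + 23.3
= −71.51 dBm → −71.5 dBm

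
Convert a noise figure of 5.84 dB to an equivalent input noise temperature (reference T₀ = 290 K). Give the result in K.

F = 10^(5.84/10) = 3.83707
T_e = (F − 1)·T₀ = (3.83707 − 1) × 290 = 823 K

823 K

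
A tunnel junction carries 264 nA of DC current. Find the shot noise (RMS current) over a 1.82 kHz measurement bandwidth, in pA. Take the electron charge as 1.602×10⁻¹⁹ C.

12.4 pA

I_n = √(2qI·B)
2qI·B = 2 × 1.602×10⁻¹⁹ × 2.64×10⁻⁷ × 1.82×10³ = 1.54×10⁻²² A²
I_n = √(1.54×10⁻²²) = 1.24×10⁻¹¹ A = 12.4 pA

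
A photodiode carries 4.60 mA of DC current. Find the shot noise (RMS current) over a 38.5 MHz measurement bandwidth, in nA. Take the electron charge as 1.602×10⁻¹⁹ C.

I_n = √(2qI·B)
2qI·B = 2 × 1.602×10⁻¹⁹ × 4.60×10⁻³ × 3.85×10⁷ = 5.67×10⁻¹⁴ A²
I_n = √(5.67×10⁻¹⁴) = 2.38×10⁻⁷ A = 238 nA

238 nA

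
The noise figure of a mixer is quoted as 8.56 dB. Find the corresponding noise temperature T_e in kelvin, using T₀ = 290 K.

F = 10^(8.56/10) = 7.17794
T_e = (F − 1)·T₀ = (7.17794 − 1) × 290 = 1792 K

1792 K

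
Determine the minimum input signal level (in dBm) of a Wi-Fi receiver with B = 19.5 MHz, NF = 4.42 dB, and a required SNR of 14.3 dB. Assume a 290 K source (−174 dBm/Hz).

−82.4 dBm

Sensitivity = −174 + 10 log₁₀(B) + NF + SNR_min
= −174 + 72.9 + 4.42 + 14.3
= −82.38 dBm → −82.4 dBm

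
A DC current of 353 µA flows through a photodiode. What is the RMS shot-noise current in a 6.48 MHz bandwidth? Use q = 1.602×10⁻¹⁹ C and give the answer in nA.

27.1 nA

I_n = √(2qI·B)
2qI·B = 2 × 1.602×10⁻¹⁹ × 3.53×10⁻⁴ × 6.48×10⁶ = 7.33×10⁻¹⁶ A²
I_n = √(7.33×10⁻¹⁶) = 2.71×10⁻⁸ A = 27.1 nA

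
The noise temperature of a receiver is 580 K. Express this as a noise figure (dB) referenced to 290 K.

F = 1 + T_e/T₀ = 1 + 580/290 = 3
NF = 10 log₁₀(3) = 4.77 dB

4.77 dB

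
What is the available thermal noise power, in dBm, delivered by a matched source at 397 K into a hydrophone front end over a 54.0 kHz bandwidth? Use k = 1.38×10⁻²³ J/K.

−125.3 dBm

P_n = kTB = 1.38×10⁻²³ × 397 × 5.40×10⁴ = 2.96×10⁻¹⁶ W
In dBm: 10 log₁₀(2.96×10⁻¹⁶ / 10⁻³) = −125.3 dBm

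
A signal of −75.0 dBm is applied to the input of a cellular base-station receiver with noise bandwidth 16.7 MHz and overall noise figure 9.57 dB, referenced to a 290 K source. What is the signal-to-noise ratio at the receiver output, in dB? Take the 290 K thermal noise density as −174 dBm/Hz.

17.2 dB

Noise floor: N = −174 + 10 log₁₀(B) + NF
10 log₁₀(1.67×10⁷) = 72.23 dB
N = −174 + 72.23 + 9.57 = −92.20 dBm
SNR = P_sig − N = −75.0 − (−92.20) = 17.20 dB → 17.2 dB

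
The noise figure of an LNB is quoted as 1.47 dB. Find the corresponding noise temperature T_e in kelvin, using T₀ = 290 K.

117 K

F = 10^(1.47/10) = 1.40281
T_e = (F − 1)·T₀ = (1.40281 − 1) × 290 = 117 K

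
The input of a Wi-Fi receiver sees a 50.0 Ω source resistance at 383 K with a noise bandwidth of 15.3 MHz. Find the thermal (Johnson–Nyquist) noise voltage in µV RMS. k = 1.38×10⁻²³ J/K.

4.02 µV

V_n = √(4kTRB)
4kTRB = 4 × 1.38×10⁻²³ × 383 × 5.00×10¹ × 1.53×10⁷ = 1.62×10⁻¹¹ V²
V_n = √(1.62×10⁻¹¹) = 4.02×10⁻⁶ V = 4.02 µV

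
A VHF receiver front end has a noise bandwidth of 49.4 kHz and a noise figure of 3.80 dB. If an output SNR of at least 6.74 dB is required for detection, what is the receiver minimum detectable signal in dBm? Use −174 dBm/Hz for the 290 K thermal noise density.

Sensitivity = −174 + 10 log₁₀(B) + NF + SNR_min
= −174 + 46.94 + 3.80 + 6.74
= −116.52 dBm → −116.5 dBm

−116.5 dBm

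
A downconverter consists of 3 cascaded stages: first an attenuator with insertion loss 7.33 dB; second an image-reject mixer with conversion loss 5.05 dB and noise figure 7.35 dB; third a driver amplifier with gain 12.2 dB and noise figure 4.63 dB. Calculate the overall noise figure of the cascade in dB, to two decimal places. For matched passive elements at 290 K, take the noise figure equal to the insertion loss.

17.95 dB

Convert to linear (a loss of L dB is a gain of −L dB): F_i = 10^(NF_i/10), G_i = 10^(G_i,dB/10)
  Stage 1: F_1 = 10^(7.33/10) = 5.408, G_1 = 10^(−7.33/10) = 0.1849
  Stage 2: F_2 = 10^(7.35/10) = 5.433, G_2 = 10^(−5.05/10) = 0.3126
  Stage 3: F_3 = 10^(4.63/10) = 2.904, G_3 = 10^(12.2/10) = 16.60
Friis cascade:
  F = 5.408 + (5.433 − 1)/0.1849 + (2.904 − 1)/0.05781 = 62.31
NF = 10 log₁₀(62.31) = 17.95 dB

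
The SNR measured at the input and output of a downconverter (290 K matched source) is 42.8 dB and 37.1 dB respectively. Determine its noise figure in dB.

5.7 dB

NF (dB) = SNR_in(dB) − SNR_out(dB) when the source is at T₀
NF = 42.8 − 37.1 = 5.7 dB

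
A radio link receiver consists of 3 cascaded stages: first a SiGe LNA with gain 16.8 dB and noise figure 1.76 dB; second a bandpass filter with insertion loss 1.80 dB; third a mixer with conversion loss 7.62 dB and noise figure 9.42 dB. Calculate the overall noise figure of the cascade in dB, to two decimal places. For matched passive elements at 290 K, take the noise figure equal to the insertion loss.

Convert to linear (a loss of L dB is a gain of −L dB): F_i = 10^(NF_i/10), G_i = 10^(G_i,dB/10)
  Stage 1: F_1 = 10^(1.76/10) = 1.500, G_1 = 10^(16.8/10) = 47.86
  Stage 2: F_2 = 10^(1.80/10) = 1.514, G_2 = 10^(−1.80/10) = 0.6607
  Stage 3: F_3 = 10^(9.42/10) = 8.750, G_3 = 10^(−7.62/10) = 0.1730
Friis cascade:
  F = 1.500 + (1.514 − 1)/47.86 + (8.750 − 1)/31.62 = 1.755
NF = 10 log₁₀(1.755) = 2.44 dB

2.44 dB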